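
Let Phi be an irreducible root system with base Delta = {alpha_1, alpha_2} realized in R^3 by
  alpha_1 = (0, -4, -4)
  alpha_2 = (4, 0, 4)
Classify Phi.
Compute the Cartan integers a_ij = 2(alpha_i, alpha_j)/(alpha_j, alpha_j); the resulting 2x2 Cartan matrix is
[[2, -1], [-1, 2]].
All simple roots have the same length, so the diagram is simply laced. The associated Dynkin diagram is a chain of 2 nodes with single edges (A_2), so the type is A_2 (the algebra sl(3)).

A_2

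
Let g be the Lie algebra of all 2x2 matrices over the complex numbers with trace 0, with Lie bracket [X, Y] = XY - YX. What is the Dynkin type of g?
This is sl(2), which has dimension 2^2 - 1 = 3 and rank 2 - 1 = 1 (a Cartan subalgebra is the diagonal traceless matrices). In the classification of classical Lie algebras, the special linear algebra sl(n+1) has type A_n; here n = 1, so the Dynkin diagram is a chain of 1 nodes with single edges (A_1). Hence the type is A_1.

A_1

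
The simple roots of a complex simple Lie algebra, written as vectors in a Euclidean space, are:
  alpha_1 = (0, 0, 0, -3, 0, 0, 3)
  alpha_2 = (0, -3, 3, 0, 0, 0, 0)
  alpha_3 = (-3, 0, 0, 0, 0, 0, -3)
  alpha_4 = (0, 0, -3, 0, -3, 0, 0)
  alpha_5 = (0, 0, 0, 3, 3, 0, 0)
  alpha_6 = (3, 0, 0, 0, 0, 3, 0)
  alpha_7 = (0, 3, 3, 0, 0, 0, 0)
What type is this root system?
Compute the Cartan integers a_ij = 2(alpha_i, alpha_j)/(alpha_j, alpha_j); the resulting 7x7 Cartan matrix is
[[2, 0, -1, 0, -1, 0, 0], [0, 2, 0, -1, 0, 0, 0], [-1, 0, 2, 0, 0, -1, 0], [0, -1, 0, 2, -1, 0, -1], [-1, 0, 0, -1, 2, 0, 0], [0, 0, -1, 0, 0, 2, 0], [0, 0, 0, -1, 0, 0, 2]].
All simple roots have the same length, so the diagram is simply laced. The associated Dynkin diagram is a chain of 5 nodes with a fork of two nodes at one end (D_7), so the type is D_7 (the algebra so(14)).

D_7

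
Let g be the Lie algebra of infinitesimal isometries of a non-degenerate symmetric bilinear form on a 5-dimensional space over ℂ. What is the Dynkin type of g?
B_2

This is so(5) with 5 odd, which has dimension 5(5-1)/2 = 10 and rank (5-1)/2 = 2. In the classification of classical Lie algebras, the orthogonal algebra so(2n+1) in an odd number of variables has type B_n; here n = 2, so the Dynkin diagram is a chain of 2 nodes with a double edge at one end; the terminal node there is the unique short simple root (B_2). Hence the type is B_2.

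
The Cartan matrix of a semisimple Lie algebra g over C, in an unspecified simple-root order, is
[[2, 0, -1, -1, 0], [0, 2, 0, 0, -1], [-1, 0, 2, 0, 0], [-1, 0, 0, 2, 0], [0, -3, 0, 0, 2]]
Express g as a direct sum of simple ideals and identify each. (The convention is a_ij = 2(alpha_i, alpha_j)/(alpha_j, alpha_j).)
A_3 (sl(4)) ⊕ G_2

The diagram associated to this matrix has two connected components: the simple roots {alpha_1, alpha_3, alpha_4} form a chain of 3 nodes with single edges (A_3), and {alpha_2, alpha_5} form two nodes joined by a triple edge (G_2). A semisimple Lie algebra decomposes uniquely as the direct sum of simple ideals, one per connected component of its Dynkin diagram, so g ≅ A_3 ⊕ G_2 (dimension 15 + 14 = 29).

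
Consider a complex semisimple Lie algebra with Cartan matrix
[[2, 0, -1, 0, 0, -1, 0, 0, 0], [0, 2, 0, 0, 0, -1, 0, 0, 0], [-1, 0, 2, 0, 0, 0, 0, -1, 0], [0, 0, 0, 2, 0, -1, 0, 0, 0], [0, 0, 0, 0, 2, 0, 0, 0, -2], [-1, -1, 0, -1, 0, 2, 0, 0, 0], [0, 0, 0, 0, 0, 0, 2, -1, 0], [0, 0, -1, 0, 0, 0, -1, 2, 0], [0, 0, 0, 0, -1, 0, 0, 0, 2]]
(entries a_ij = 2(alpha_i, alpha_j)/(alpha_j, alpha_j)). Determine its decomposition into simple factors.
type B_2 + type D_7

The diagram associated to this matrix has two connected components: the simple roots {alpha_5, alpha_9} form a chain of 2 nodes with a double edge at one end; the terminal node there is the unique short simple root (B_2), and {alpha_1, alpha_2, alpha_3, alpha_4, alpha_6, alpha_7, alpha_8} form a chain of 5 nodes with a fork of two nodes at one end (D_7). A semisimple Lie algebra decomposes uniquely as the direct sum of simple ideals, one per connected component of its Dynkin diagram, so g ≅ B_2 ⊕ D_7 (dimension 10 + 91 = 101).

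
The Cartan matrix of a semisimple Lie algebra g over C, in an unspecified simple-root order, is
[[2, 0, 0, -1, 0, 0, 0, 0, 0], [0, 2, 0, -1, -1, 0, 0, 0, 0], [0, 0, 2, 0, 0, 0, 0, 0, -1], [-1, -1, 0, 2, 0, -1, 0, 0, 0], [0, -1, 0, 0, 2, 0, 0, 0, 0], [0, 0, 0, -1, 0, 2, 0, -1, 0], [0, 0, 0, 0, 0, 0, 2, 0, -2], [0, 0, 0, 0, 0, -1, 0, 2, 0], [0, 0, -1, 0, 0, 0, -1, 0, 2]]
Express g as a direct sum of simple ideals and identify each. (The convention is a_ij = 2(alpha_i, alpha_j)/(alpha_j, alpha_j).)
C3 ⊕ E6

The diagram associated to this matrix has two connected components: the simple roots {alpha_3, alpha_7, alpha_9} form a chain of 3 nodes with a double edge at one end; the terminal node there is the unique long simple root (C_3), and {alpha_1, alpha_2, alpha_4, alpha_5, alpha_6, alpha_8} form a chain of 5 nodes with one extra node attached to the third node from one end (E_6). A semisimple Lie algebra decomposes uniquely as the direct sum of simple ideals, one per connected component of its Dynkin diagram, so g ≅ C_3 ⊕ E_6 (dimension 21 + 78 = 99).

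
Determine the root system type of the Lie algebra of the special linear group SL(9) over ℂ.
A_8

This is sl(9), which has dimension 9^2 - 1 = 80 and rank 9 - 1 = 8 (a Cartan subalgebra is the diagonal traceless matrices). In the classification of classical Lie algebras, the special linear algebra sl(n+1) has type A_n; here n = 8, so the Dynkin diagram is a chain of 8 nodes with single edges (A_8). Hence the type is A_8.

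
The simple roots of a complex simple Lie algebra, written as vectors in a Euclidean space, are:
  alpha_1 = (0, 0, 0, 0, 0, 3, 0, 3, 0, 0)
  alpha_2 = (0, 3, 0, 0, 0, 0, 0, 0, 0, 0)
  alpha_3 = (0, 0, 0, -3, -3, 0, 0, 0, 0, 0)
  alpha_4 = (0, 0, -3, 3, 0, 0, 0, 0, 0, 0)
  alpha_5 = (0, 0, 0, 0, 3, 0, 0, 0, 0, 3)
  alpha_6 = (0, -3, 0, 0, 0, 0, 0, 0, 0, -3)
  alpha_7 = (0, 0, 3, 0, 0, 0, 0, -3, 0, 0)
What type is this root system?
B_7

Compute the Cartan integers a_ij = 2(alpha_i, alpha_j)/(alpha_j, alpha_j); the resulting 7x7 Cartan matrix is
[[2, 0, 0, 0, 0, 0, -1], [0, 2, 0, 0, 0, -1, 0], [0, 0, 2, -1, -1, 0, 0], [0, 0, -1, 2, 0, 0, -1], [0, 0, -1, 0, 2, -1, 0], [0, -2, 0, 0, -1, 2, 0], [-1, 0, 0, -1, 0, 0, 2]].
The roots have two lengths (squared-length ratio 2:1); the short ones are alpha_{2}. The associated Dynkin diagram is a chain of 7 nodes with a double edge at one end; the terminal node there is the unique short simple root (B_7), so the type is B_7 (the algebra so(15)).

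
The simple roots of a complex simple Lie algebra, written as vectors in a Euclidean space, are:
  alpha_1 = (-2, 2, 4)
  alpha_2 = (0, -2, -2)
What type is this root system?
Compute the Cartan integers a_ij = 2(alpha_i, alpha_j)/(alpha_j, alpha_j); the resulting 2x2 Cartan matrix is
[[2, -3], [-1, 2]].
The roots have two lengths (squared-length ratio 3:1); the short ones are alpha_{2}. The associated Dynkin diagram is two nodes joined by a triple edge (G_2), so the type is G_2.

G_2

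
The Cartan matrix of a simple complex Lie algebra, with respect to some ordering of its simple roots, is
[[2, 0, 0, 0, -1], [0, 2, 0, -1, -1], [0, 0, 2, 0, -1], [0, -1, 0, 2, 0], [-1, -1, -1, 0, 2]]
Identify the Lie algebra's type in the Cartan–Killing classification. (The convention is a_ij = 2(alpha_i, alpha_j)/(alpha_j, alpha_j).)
D_5 (so(10))

The matrix has rank 5 with 2's on the diagonal. Reading the off-diagonal entries as Dynkin edges (a single edge where a_ij = a_ji = -1; a double or triple edge where a_ij * a_ji = 2 or 3), the diagram is a chain of 3 nodes with a fork of two nodes at one end (D_5). One simple-root ordering that puts it in standard form is (alpha_4, alpha_2, alpha_5, alpha_1, alpha_3). So the algebra is type D_5, i.e. so(10).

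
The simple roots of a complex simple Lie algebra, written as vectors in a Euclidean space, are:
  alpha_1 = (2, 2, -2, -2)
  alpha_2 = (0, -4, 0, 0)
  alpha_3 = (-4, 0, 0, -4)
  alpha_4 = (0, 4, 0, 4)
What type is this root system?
F4

Compute the Cartan integers a_ij = 2(alpha_i, alpha_j)/(alpha_j, alpha_j); the resulting 4x4 Cartan matrix is
[[2, -1, 0, 0], [-1, 2, 0, -1], [0, 0, 2, -1], [0, -2, -1, 2]].
The roots have two lengths (squared-length ratio 2:1); the short ones are alpha_{1,2}. The associated Dynkin diagram is a chain of 4 nodes with a double edge between the middle two (F_4), so the type is F_4.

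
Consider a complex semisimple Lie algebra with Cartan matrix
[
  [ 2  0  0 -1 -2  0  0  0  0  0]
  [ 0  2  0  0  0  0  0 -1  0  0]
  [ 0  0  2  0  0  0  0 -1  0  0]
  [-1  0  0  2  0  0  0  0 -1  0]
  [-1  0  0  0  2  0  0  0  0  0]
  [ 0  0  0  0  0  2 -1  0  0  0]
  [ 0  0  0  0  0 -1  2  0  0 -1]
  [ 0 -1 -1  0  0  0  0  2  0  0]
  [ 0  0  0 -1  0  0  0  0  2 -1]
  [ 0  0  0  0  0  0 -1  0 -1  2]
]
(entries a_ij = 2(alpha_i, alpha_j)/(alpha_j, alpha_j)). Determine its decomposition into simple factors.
The diagram associated to this matrix has two connected components: the simple roots {alpha_2, alpha_3, alpha_8} form a chain of 3 nodes with single edges (A_3), and {alpha_1, alpha_4, alpha_5, alpha_6, alpha_7, alpha_9, alpha_10} form a chain of 7 nodes with a double edge at one end; the terminal node there is the unique short simple root (B_7). A semisimple Lie algebra decomposes uniquely as the direct sum of simple ideals, one per connected component of its Dynkin diagram, so g ≅ A_3 ⊕ B_7 (dimension 15 + 105 = 120).

A_3 + B_7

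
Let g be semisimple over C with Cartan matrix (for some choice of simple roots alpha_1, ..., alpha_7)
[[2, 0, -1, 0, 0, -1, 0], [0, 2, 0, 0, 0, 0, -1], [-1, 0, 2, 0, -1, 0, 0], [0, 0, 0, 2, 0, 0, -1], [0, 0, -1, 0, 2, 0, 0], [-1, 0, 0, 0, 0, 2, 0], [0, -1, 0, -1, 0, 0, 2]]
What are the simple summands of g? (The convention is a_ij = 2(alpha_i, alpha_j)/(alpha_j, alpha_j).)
type A_3 + type A_4

The diagram associated to this matrix has two connected components: the simple roots {alpha_2, alpha_4, alpha_7} form a chain of 3 nodes with single edges (A_3), and {alpha_1, alpha_3, alpha_5, alpha_6} form a chain of 4 nodes with single edges (A_4). A semisimple Lie algebra decomposes uniquely as the direct sum of simple ideals, one per connected component of its Dynkin diagram, so g ≅ A_3 ⊕ A_4 (dimension 15 + 24 = 39).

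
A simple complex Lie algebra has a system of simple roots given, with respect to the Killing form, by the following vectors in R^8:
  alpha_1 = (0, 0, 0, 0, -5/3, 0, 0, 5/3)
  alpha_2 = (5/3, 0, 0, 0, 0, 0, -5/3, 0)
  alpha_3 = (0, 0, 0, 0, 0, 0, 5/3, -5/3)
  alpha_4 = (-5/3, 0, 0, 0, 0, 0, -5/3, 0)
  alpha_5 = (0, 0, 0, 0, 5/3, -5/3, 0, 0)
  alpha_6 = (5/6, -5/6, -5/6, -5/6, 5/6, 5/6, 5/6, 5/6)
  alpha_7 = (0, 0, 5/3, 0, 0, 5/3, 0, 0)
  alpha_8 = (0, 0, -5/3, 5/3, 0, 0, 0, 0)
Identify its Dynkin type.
Compute the Cartan integers a_ij = 2(alpha_i, alpha_j)/(alpha_j, alpha_j); the resulting 8x8 Cartan matrix is
[[2, 0, -1, 0, -1, 0, 0, 0], [0, 2, -1, 0, 0, 0, 0, 0], [-1, -1, 2, -1, 0, 0, 0, 0], [0, 0, -1, 2, 0, -1, 0, 0], [-1, 0, 0, 0, 2, 0, -1, 0], [0, 0, 0, -1, 0, 2, 0, 0], [0, 0, 0, 0, -1, 0, 2, -1], [0, 0, 0, 0, 0, 0, -1, 2]].
All simple roots have the same length, so the diagram is simply laced. The associated Dynkin diagram is a chain of 7 nodes with one extra node attached to the third node from one end (E_8), so the type is E_8.

E8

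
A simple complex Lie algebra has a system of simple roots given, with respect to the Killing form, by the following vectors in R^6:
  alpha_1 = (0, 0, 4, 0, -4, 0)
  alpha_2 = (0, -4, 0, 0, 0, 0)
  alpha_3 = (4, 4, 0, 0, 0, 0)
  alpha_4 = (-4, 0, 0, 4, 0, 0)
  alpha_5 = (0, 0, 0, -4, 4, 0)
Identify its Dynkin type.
B_5 (so(11))

Compute the Cartan integers a_ij = 2(alpha_i, alpha_j)/(alpha_j, alpha_j); the resulting 5x5 Cartan matrix is
[[2, 0, 0, 0, -1], [0, 2, -1, 0, 0], [0, -2, 2, -1, 0], [0, 0, -1, 2, -1], [-1, 0, 0, -1, 2]].
The roots have two lengths (squared-length ratio 2:1); the short ones are alpha_{2}. The associated Dynkin diagram is a chain of 5 nodes with a double edge at one end; the terminal node there is the unique short simple root (B_5), so the type is B_5 (the algebra so(11)).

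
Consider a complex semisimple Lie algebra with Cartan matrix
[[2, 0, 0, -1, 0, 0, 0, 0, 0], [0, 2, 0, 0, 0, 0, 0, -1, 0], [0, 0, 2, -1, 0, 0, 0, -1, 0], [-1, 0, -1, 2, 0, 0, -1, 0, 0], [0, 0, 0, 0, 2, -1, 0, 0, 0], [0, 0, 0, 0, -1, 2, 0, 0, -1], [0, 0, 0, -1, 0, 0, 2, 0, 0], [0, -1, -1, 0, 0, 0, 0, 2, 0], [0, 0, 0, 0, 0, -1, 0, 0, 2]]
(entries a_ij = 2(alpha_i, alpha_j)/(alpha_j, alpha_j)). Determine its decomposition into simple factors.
The diagram associated to this matrix has two connected components: the simple roots {alpha_5, alpha_6, alpha_9} form a chain of 3 nodes with single edges (A_3), and {alpha_1, alpha_2, alpha_3, alpha_4, alpha_7, alpha_8} form a chain of 4 nodes with a fork of two nodes at one end (D_6). A semisimple Lie algebra decomposes uniquely as the direct sum of simple ideals, one per connected component of its Dynkin diagram, so g ≅ A_3 ⊕ D_6 (dimension 15 + 66 = 81).

A_3 + D_6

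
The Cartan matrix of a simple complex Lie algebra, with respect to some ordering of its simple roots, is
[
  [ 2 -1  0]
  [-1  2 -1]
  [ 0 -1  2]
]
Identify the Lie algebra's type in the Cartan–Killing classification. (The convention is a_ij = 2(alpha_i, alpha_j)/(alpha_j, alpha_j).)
The matrix has rank 3 with 2's on the diagonal. Reading the off-diagonal entries as Dynkin edges (a single edge where a_ij = a_ji = -1; a double or triple edge where a_ij * a_ji = 2 or 3), the diagram is a chain of 3 nodes with single edges (A_3). One simple-root ordering that puts it in standard form is (alpha_3, alpha_2, alpha_1). So the algebra is type A_3, i.e. sl(4).

A3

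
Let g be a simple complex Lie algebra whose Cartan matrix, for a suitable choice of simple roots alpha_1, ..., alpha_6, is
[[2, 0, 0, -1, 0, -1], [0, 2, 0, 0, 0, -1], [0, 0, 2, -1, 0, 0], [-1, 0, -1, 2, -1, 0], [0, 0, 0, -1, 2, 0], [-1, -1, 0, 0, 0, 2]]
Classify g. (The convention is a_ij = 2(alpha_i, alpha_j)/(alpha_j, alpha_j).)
The matrix has rank 6 with 2's on the diagonal. Reading the off-diagonal entries as Dynkin edges (a single edge where a_ij = a_ji = -1; a double or triple edge where a_ij * a_ji = 2 or 3), the diagram is a chain of 4 nodes with a fork of two nodes at one end (D_6). One simple-root ordering that puts it in standard form is (alpha_2, alpha_6, alpha_1, alpha_4, alpha_5, alpha_3). So the algebra is type D_6, i.e. so(12).

D6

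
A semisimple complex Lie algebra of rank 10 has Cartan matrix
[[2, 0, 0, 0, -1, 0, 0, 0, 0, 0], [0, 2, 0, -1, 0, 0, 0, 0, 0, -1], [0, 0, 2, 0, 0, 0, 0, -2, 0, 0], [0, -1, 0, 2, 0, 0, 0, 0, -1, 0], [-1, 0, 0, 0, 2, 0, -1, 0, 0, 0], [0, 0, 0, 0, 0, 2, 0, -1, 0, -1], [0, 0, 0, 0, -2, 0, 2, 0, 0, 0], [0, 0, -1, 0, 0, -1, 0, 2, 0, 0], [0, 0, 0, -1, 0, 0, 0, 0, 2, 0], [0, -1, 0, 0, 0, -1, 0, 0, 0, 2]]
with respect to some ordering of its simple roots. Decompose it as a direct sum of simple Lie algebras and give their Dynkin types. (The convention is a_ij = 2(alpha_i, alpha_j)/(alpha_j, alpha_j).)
C3 + C7

The diagram associated to this matrix has two connected components: the simple roots {alpha_1, alpha_5, alpha_7} form a chain of 3 nodes with a double edge at one end; the terminal node there is the unique long simple root (C_3), and {alpha_2, alpha_3, alpha_4, alpha_6, alpha_8, alpha_9, alpha_10} form a chain of 7 nodes with a double edge at one end; the terminal node there is the unique long simple root (C_7). A semisimple Lie algebra decomposes uniquely as the direct sum of simple ideals, one per connected component of its Dynkin diagram, so g ≅ C_3 ⊕ C_7 (dimension 21 + 105 = 126).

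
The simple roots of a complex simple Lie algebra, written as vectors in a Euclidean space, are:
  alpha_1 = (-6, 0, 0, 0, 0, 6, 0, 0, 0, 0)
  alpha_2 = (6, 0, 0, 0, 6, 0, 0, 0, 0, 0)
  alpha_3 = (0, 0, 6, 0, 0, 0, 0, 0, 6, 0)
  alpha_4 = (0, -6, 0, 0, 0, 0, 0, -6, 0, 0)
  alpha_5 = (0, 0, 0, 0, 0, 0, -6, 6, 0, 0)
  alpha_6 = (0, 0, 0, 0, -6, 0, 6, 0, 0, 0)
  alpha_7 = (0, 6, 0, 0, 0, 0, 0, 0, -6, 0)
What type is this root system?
A_7

Compute the Cartan integers a_ij = 2(alpha_i, alpha_j)/(alpha_j, alpha_j); the resulting 7x7 Cartan matrix is
[[2, -1, 0, 0, 0, 0, 0], [-1, 2, 0, 0, 0, -1, 0], [0, 0, 2, 0, 0, 0, -1], [0, 0, 0, 2, -1, 0, -1], [0, 0, 0, -1, 2, -1, 0], [0, -1, 0, 0, -1, 2, 0], [0, 0, -1, -1, 0, 0, 2]].
All simple roots have the same length, so the diagram is simply laced. The associated Dynkin diagram is a chain of 7 nodes with single edges (A_7), so the type is A_7 (the algebra sl(8)).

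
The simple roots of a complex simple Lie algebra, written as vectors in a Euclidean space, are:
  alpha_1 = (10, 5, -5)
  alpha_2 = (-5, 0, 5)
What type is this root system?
G2

Compute the Cartan integers a_ij = 2(alpha_i, alpha_j)/(alpha_j, alpha_j); the resulting 2x2 Cartan matrix is
[[2, -3], [-1, 2]].
The roots have two lengths (squared-length ratio 3:1); the short ones are alpha_{2}. The associated Dynkin diagram is two nodes joined by a triple edge (G_2), so the type is G_2.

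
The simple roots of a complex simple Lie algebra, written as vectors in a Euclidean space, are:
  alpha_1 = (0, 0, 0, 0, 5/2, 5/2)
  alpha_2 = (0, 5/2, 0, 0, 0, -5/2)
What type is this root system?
Compute the Cartan integers a_ij = 2(alpha_i, alpha_j)/(alpha_j, alpha_j); the resulting 2x2 Cartan matrix is
[[2, -1], [-1, 2]].
All simple roots have the same length, so the diagram is simply laced. The associated Dynkin diagram is a chain of 2 nodes with single edges (A_2), so the type is A_2 (the algebra sl(3)).

type A_2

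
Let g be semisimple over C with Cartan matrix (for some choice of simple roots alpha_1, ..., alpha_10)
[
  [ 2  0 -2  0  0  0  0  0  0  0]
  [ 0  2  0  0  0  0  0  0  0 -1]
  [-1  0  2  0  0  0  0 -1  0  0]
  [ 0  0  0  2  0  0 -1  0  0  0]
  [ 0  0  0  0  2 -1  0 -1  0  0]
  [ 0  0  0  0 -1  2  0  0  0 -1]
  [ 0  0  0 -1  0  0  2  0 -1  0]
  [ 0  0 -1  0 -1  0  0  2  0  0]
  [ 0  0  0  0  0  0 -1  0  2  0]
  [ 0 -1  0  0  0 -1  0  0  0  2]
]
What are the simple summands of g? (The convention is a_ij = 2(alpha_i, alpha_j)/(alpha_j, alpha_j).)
The diagram associated to this matrix has two connected components: the simple roots {alpha_4, alpha_7, alpha_9} form a chain of 3 nodes with single edges (A_3), and {alpha_1, alpha_2, alpha_3, alpha_5, alpha_6, alpha_8, alpha_10} form a chain of 7 nodes with a double edge at one end; the terminal node there is the unique long simple root (C_7). A semisimple Lie algebra decomposes uniquely as the direct sum of simple ideals, one per connected component of its Dynkin diagram, so g ≅ A_3 ⊕ C_7 (dimension 15 + 105 = 120).

A3 ⊕ C7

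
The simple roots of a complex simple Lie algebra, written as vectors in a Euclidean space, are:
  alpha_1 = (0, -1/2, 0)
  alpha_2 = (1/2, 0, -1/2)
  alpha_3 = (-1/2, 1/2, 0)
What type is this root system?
Compute the Cartan integers a_ij = 2(alpha_i, alpha_j)/(alpha_j, alpha_j); the resulting 3x3 Cartan matrix is
[[2, 0, -1], [0, 2, -1], [-2, -1, 2]].
The roots have two lengths (squared-length ratio 2:1); the short ones are alpha_{1}. The associated Dynkin diagram is a chain of 3 nodes with a double edge at one end; the terminal node there is the unique short simple root (B_3), so the type is B_3 (the algebra so(7)).

B3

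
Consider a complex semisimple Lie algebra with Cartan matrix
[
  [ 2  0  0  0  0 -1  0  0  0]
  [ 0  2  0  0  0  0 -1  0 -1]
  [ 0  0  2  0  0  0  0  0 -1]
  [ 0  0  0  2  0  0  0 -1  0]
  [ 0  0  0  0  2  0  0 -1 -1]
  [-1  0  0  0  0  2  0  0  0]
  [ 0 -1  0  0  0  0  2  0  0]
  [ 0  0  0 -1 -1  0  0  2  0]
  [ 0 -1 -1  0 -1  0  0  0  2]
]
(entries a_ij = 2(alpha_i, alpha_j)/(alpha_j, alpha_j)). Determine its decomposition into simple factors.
The diagram associated to this matrix has two connected components: the simple roots {alpha_1, alpha_6} form a chain of 2 nodes with single edges (A_2), and {alpha_2, alpha_3, alpha_4, alpha_5, alpha_7, alpha_8, alpha_9} form a chain of 6 nodes with one extra node attached to the third node from one end (E_7). A semisimple Lie algebra decomposes uniquely as the direct sum of simple ideals, one per connected component of its Dynkin diagram, so g ≅ A_2 ⊕ E_7 (dimension 8 + 133 = 141).

A2 + E7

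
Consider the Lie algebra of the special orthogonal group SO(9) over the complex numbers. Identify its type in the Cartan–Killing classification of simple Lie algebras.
This is so(9) with 9 odd, which has dimension 9(9-1)/2 = 36 and rank (9-1)/2 = 4. In the classification of classical Lie algebras, the orthogonal algebra so(2n+1) in an odd number of variables has type B_n; here n = 4, so the Dynkin diagram is a chain of 4 nodes with a double edge at one end; the terminal node there is the unique short simple root (B_4). Hence the type is B_4.

B_4 (so(9))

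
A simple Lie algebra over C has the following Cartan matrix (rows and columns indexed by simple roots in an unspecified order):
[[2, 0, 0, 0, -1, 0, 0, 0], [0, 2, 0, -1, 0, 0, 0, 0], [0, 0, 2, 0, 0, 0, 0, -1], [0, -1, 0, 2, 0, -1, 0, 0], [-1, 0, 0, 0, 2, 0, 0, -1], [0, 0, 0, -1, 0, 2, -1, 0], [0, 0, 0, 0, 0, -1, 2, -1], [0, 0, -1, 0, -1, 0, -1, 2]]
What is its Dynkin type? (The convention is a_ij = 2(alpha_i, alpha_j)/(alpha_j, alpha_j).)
E_8

The matrix has rank 8 with 2's on the diagonal. Reading the off-diagonal entries as Dynkin edges (a single edge where a_ij = a_ji = -1; a double or triple edge where a_ij * a_ji = 2 or 3), the diagram is a chain of 7 nodes with one extra node attached to the third node from one end (E_8). One simple-root ordering that puts it in standard form is (alpha_1, alpha_3, alpha_5, alpha_8, alpha_7, alpha_6, alpha_4, alpha_2). So the algebra is type E_8.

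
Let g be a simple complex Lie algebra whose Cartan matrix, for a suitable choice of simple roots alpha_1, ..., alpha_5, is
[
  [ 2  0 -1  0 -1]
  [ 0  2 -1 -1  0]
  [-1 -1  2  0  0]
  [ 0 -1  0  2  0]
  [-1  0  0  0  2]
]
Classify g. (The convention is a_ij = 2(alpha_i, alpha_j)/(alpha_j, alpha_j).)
type A_5

The matrix has rank 5 with 2's on the diagonal. Reading the off-diagonal entries as Dynkin edges (a single edge where a_ij = a_ji = -1; a double or triple edge where a_ij * a_ji = 2 or 3), the diagram is a chain of 5 nodes with single edges (A_5). One simple-root ordering that puts it in standard form is (alpha_5, alpha_1, alpha_3, alpha_2, alpha_4). So the algebra is type A_5, i.e. sl(6).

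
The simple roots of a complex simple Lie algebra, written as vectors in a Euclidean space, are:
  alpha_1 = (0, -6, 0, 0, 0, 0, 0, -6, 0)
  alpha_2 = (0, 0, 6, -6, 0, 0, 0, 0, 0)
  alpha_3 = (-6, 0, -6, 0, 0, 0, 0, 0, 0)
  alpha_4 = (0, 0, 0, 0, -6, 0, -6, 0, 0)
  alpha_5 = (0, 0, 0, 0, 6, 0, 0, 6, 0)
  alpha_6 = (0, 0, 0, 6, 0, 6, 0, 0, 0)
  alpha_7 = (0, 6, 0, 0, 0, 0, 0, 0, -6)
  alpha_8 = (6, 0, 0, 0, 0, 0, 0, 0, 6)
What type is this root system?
Compute the Cartan integers a_ij = 2(alpha_i, alpha_j)/(alpha_j, alpha_j); the resulting 8x8 Cartan matrix is
[[2, 0, 0, 0, -1, 0, -1, 0], [0, 2, -1, 0, 0, -1, 0, 0], [0, -1, 2, 0, 0, 0, 0, -1], [0, 0, 0, 2, -1, 0, 0, 0], [-1, 0, 0, -1, 2, 0, 0, 0], [0, -1, 0, 0, 0, 2, 0, 0], [-1, 0, 0, 0, 0, 0, 2, -1], [0, 0, -1, 0, 0, 0, -1, 2]].
All simple roots have the same length, so the diagram is simply laced. The associated Dynkin diagram is a chain of 8 nodes with single edges (A_8), so the type is A_8 (the algebra sl(9)).

A_8 (sl(9))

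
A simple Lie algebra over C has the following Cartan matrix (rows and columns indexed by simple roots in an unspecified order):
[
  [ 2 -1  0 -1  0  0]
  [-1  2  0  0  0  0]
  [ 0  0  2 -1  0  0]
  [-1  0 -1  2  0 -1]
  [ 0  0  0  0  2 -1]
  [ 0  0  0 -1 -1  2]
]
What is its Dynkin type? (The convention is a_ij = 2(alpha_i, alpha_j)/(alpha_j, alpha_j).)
The matrix has rank 6 with 2's on the diagonal. Reading the off-diagonal entries as Dynkin edges (a single edge where a_ij = a_ji = -1; a double or triple edge where a_ij * a_ji = 2 or 3), the diagram is a chain of 5 nodes with one extra node attached to the third node from one end (E_6). One simple-root ordering that puts it in standard form is (alpha_5, alpha_3, alpha_6, alpha_4, alpha_1, alpha_2). So the algebra is type E_6.

E6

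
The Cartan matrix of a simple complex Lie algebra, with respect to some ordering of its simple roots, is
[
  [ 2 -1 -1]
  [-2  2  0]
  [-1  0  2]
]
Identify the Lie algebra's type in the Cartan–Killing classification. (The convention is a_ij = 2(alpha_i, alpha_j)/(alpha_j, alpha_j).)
C_3 (sp(6))

The matrix has rank 3 with 2's on the diagonal. Reading the off-diagonal entries as Dynkin edges (a single edge where a_ij = a_ji = -1; a double or triple edge where a_ij * a_ji = 2 or 3), the diagram is a chain of 3 nodes with a double edge at one end; the terminal node there is the unique long simple root (C_3). One simple-root ordering that puts it in standard form is (alpha_3, alpha_1, alpha_2). So the algebra is type C_3, i.e. sp(6).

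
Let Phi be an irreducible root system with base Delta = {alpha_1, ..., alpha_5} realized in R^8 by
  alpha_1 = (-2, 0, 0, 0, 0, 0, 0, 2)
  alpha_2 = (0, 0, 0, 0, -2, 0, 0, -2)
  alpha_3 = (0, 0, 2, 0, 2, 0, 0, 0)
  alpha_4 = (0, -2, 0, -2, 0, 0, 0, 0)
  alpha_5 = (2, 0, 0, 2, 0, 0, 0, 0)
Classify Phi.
type A_5

Compute the Cartan integers a_ij = 2(alpha_i, alpha_j)/(alpha_j, alpha_j); the resulting 5x5 Cartan matrix is
[[2, -1, 0, 0, -1], [-1, 2, -1, 0, 0], [0, -1, 2, 0, 0], [0, 0, 0, 2, -1], [-1, 0, 0, -1, 2]].
All simple roots have the same length, so the diagram is simply laced. The associated Dynkin diagram is a chain of 5 nodes with single edges (A_5), so the type is A_5 (the algebra sl(6)).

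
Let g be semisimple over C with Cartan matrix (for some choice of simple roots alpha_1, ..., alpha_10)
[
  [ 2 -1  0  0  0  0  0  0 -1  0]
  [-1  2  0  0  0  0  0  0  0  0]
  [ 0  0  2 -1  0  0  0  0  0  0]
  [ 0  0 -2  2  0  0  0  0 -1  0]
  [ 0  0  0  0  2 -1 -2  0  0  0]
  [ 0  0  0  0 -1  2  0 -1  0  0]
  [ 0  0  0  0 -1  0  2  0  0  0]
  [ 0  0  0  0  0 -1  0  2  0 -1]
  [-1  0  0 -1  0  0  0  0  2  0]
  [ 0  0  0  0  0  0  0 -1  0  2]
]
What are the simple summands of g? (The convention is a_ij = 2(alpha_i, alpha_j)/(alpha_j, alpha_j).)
The diagram associated to this matrix has two connected components: the simple roots {alpha_1, alpha_2, alpha_3, alpha_4, alpha_9} form a chain of 5 nodes with a double edge at one end; the terminal node there is the unique short simple root (B_5), and {alpha_5, alpha_6, alpha_7, alpha_8, alpha_10} form a chain of 5 nodes with a double edge at one end; the terminal node there is the unique short simple root (B_5). A semisimple Lie algebra decomposes uniquely as the direct sum of simple ideals, one per connected component of its Dynkin diagram, so g ≅ B_5 ⊕ B_5 (dimension 55 + 55 = 110).

B5 + B5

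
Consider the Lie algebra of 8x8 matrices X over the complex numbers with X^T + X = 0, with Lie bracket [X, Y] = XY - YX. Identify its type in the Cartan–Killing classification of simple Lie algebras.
D4

This is so(8) with 8 even, which has dimension 8(8-1)/2 = 28 and rank 8/2 = 4. In the classification of classical Lie algebras, the orthogonal algebra so(2n) in an even number of variables has type D_n; here n = 4, so the Dynkin diagram is a chain of 2 nodes with a fork of two nodes at one end (D_4). Hence the type is D_4.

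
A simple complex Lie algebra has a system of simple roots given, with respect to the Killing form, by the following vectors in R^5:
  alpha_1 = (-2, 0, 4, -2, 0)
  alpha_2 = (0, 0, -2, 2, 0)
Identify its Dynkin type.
Compute the Cartan integers a_ij = 2(alpha_i, alpha_j)/(alpha_j, alpha_j); the resulting 2x2 Cartan matrix is
[[2, -3], [-1, 2]].
The roots have two lengths (squared-length ratio 3:1); the short ones are alpha_{2}. The associated Dynkin diagram is two nodes joined by a triple edge (G_2), so the type is G_2.

type G_2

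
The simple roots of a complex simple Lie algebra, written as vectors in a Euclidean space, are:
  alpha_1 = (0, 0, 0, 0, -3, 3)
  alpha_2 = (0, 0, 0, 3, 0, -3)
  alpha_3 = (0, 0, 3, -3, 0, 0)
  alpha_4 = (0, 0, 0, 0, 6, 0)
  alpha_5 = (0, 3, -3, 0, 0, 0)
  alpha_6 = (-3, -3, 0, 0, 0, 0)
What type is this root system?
C_6

Compute the Cartan integers a_ij = 2(alpha_i, alpha_j)/(alpha_j, alpha_j); the resulting 6x6 Cartan matrix is
[[2, -1, 0, -1, 0, 0], [-1, 2, -1, 0, 0, 0], [0, -1, 2, 0, -1, 0], [-2, 0, 0, 2, 0, 0], [0, 0, -1, 0, 2, -1], [0, 0, 0, 0, -1, 2]].
The roots have two lengths (squared-length ratio 2:1); the short ones are alpha_{1,2,3,5,6}. The associated Dynkin diagram is a chain of 6 nodes with a double edge at one end; the terminal node there is the unique long simple root (C_6), so the type is C_6 (the algebra sp(12)).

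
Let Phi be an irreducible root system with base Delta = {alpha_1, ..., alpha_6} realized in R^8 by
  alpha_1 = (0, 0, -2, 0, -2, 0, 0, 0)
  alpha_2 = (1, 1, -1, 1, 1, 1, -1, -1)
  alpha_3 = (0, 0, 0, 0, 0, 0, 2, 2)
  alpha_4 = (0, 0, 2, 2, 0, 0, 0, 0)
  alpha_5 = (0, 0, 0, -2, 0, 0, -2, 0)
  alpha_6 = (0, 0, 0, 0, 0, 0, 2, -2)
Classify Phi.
type E_6

Compute the Cartan integers a_ij = 2(alpha_i, alpha_j)/(alpha_j, alpha_j); the resulting 6x6 Cartan matrix is
[[2, 0, 0, -1, 0, 0], [0, 2, -1, 0, 0, 0], [0, -1, 2, 0, -1, 0], [-1, 0, 0, 2, -1, 0], [0, 0, -1, -1, 2, -1], [0, 0, 0, 0, -1, 2]].
All simple roots have the same length, so the diagram is simply laced. The associated Dynkin diagram is a chain of 5 nodes with one extra node attached to the third node from one end (E_6), so the type is E_6.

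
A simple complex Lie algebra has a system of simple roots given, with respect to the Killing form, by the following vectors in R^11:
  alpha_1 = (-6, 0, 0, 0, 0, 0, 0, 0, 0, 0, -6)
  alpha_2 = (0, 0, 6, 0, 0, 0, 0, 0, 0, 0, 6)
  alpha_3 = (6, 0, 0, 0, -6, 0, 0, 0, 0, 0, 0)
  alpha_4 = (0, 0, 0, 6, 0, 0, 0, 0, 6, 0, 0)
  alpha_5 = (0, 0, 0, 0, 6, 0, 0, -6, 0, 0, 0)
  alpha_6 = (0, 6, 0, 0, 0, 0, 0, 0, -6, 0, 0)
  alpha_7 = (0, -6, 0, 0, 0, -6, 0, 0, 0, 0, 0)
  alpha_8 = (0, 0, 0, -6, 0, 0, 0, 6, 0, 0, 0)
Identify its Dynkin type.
type A_8

Compute the Cartan integers a_ij = 2(alpha_i, alpha_j)/(alpha_j, alpha_j); the resulting 8x8 Cartan matrix is
[[2, -1, -1, 0, 0, 0, 0, 0], [-1, 2, 0, 0, 0, 0, 0, 0], [-1, 0, 2, 0, -1, 0, 0, 0], [0, 0, 0, 2, 0, -1, 0, -1], [0, 0, -1, 0, 2, 0, 0, -1], [0, 0, 0, -1, 0, 2, -1, 0], [0, 0, 0, 0, 0, -1, 2, 0], [0, 0, 0, -1, -1, 0, 0, 2]].
All simple roots have the same length, so the diagram is simply laced. The associated Dynkin diagram is a chain of 8 nodes with single edges (A_8), so the type is A_8 (the algebra sl(9)).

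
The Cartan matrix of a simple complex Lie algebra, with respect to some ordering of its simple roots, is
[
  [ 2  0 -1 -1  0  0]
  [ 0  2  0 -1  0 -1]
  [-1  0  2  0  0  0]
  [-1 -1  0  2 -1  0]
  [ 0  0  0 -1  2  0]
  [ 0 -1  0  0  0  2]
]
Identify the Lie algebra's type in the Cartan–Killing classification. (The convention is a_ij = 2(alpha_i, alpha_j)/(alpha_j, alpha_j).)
E_6

The matrix has rank 6 with 2's on the diagonal. Reading the off-diagonal entries as Dynkin edges (a single edge where a_ij = a_ji = -1; a double or triple edge where a_ij * a_ji = 2 or 3), the diagram is a chain of 5 nodes with one extra node attached to the third node from one end (E_6). One simple-root ordering that puts it in standard form is (alpha_3, alpha_5, alpha_1, alpha_4, alpha_2, alpha_6). So the algebra is type E_6.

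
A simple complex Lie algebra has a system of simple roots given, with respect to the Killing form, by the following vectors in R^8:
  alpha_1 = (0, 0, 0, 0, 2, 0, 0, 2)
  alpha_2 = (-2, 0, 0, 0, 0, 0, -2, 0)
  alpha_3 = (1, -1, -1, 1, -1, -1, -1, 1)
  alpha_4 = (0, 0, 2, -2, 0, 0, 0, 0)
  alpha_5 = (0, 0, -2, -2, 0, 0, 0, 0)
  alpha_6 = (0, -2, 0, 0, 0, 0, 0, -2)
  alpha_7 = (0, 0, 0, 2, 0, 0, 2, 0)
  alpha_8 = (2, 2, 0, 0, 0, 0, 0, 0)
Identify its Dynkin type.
Compute the Cartan integers a_ij = 2(alpha_i, alpha_j)/(alpha_j, alpha_j); the resulting 8x8 Cartan matrix is
[[2, 0, 0, 0, 0, -1, 0, 0], [0, 2, 0, 0, 0, 0, -1, -1], [0, 0, 2, -1, 0, 0, 0, 0], [0, 0, -1, 2, 0, 0, -1, 0], [0, 0, 0, 0, 2, 0, -1, 0], [-1, 0, 0, 0, 0, 2, 0, -1], [0, -1, 0, -1, -1, 0, 2, 0], [0, -1, 0, 0, 0, -1, 0, 2]].
All simple roots have the same length, so the diagram is simply laced. The associated Dynkin diagram is a chain of 7 nodes with one extra node attached to the third node from one end (E_8), so the type is E_8.

type E_8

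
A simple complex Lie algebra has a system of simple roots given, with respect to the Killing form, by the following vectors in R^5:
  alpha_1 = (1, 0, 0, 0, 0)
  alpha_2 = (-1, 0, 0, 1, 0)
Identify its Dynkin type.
Compute the Cartan integers a_ij = 2(alpha_i, alpha_j)/(alpha_j, alpha_j); the resulting 2x2 Cartan matrix is
[[2, -1], [-2, 2]].
The roots have two lengths (squared-length ratio 2:1); the short ones are alpha_{1}. The associated Dynkin diagram is a chain of 2 nodes with a double edge at one end; the terminal node there is the unique short simple root (B_2), so the type is B_2 (the algebra so(5)).

type B_2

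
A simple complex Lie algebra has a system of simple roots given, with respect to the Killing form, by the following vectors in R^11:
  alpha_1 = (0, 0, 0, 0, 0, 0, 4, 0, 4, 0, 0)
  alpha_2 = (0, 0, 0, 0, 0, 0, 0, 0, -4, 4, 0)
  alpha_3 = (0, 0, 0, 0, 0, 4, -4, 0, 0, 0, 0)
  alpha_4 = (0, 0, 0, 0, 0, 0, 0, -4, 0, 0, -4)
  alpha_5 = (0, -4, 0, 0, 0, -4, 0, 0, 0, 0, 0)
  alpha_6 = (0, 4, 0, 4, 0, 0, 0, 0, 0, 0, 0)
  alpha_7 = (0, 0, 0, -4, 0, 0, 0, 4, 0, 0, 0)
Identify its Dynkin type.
Compute the Cartan integers a_ij = 2(alpha_i, alpha_j)/(alpha_j, alpha_j); the resulting 7x7 Cartan matrix is
[[2, -1, -1, 0, 0, 0, 0], [-1, 2, 0, 0, 0, 0, 0], [-1, 0, 2, 0, -1, 0, 0], [0, 0, 0, 2, 0, 0, -1], [0, 0, -1, 0, 2, -1, 0], [0, 0, 0, 0, -1, 2, -1], [0, 0, 0, -1, 0, -1, 2]].
All simple roots have the same length, so the diagram is simply laced. The associated Dynkin diagram is a chain of 7 nodes with single edges (A_7), so the type is A_7 (the algebra sl(8)).

A_7 (sl(8))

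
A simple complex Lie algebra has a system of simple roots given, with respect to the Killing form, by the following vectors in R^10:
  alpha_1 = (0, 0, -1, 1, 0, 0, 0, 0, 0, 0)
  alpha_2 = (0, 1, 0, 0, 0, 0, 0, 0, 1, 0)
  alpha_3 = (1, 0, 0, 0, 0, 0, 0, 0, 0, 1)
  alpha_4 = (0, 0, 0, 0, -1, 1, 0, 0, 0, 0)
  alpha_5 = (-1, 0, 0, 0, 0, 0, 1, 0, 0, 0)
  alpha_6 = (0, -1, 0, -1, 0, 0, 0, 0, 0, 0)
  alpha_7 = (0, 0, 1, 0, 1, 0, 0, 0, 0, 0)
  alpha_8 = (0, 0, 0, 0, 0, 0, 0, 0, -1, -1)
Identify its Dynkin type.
type A_8

Compute the Cartan integers a_ij = 2(alpha_i, alpha_j)/(alpha_j, alpha_j); the resulting 8x8 Cartan matrix is
[[2, 0, 0, 0, 0, -1, -1, 0], [0, 2, 0, 0, 0, -1, 0, -1], [0, 0, 2, 0, -1, 0, 0, -1], [0, 0, 0, 2, 0, 0, -1, 0], [0, 0, -1, 0, 2, 0, 0, 0], [-1, -1, 0, 0, 0, 2, 0, 0], [-1, 0, 0, -1, 0, 0, 2, 0], [0, -1, -1, 0, 0, 0, 0, 2]].
All simple roots have the same length, so the diagram is simply laced. The associated Dynkin diagram is a chain of 8 nodes with single edges (A_8), so the type is A_8 (the algebra sl(9)).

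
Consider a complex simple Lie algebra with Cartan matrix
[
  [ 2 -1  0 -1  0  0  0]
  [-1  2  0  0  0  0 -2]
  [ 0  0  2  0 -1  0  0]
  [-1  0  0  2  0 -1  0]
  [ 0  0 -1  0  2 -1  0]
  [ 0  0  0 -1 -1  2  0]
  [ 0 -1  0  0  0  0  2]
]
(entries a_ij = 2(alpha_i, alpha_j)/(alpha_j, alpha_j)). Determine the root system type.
The matrix has rank 7 with 2's on the diagonal. Reading the off-diagonal entries as Dynkin edges (a single edge where a_ij = a_ji = -1; a double or triple edge where a_ij * a_ji = 2 or 3), the diagram is a chain of 7 nodes with a double edge at one end; the terminal node there is the unique short simple root (B_7). One simple-root ordering that puts it in standard form is (alpha_3, alpha_5, alpha_6, alpha_4, alpha_1, alpha_2, alpha_7). So the algebra is type B_7, i.e. so(15).

type B_7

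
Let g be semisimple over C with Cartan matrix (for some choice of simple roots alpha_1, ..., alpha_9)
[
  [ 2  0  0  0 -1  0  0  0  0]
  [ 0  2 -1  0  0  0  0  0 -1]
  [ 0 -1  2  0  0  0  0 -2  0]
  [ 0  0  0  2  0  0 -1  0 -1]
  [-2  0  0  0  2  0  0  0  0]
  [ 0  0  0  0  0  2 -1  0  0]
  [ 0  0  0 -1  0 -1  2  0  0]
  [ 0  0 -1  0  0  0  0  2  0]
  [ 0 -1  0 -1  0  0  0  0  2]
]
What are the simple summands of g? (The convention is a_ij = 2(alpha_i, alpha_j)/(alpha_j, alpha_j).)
B_2 (so(5)) + B_7 (so(15))

The diagram associated to this matrix has two connected components: the simple roots {alpha_1, alpha_5} form a chain of 2 nodes with a double edge at one end; the terminal node there is the unique short simple root (B_2), and {alpha_2, alpha_3, alpha_4, alpha_6, alpha_7, alpha_8, alpha_9} form a chain of 7 nodes with a double edge at one end; the terminal node there is the unique short simple root (B_7). A semisimple Lie algebra decomposes uniquely as the direct sum of simple ideals, one per connected component of its Dynkin diagram, so g ≅ B_2 ⊕ B_7 (dimension 10 + 105 = 115).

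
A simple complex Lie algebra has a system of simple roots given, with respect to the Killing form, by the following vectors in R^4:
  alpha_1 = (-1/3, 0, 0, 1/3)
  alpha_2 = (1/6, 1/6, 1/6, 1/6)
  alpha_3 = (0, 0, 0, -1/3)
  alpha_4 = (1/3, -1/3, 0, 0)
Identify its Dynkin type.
F_4

Compute the Cartan integers a_ij = 2(alpha_i, alpha_j)/(alpha_j, alpha_j); the resulting 4x4 Cartan matrix is
[[2, 0, -2, -1], [0, 2, -1, 0], [-1, -1, 2, 0], [-1, 0, 0, 2]].
The roots have two lengths (squared-length ratio 2:1); the short ones are alpha_{2,3}. The associated Dynkin diagram is a chain of 4 nodes with a double edge between the middle two (F_4), so the type is F_4.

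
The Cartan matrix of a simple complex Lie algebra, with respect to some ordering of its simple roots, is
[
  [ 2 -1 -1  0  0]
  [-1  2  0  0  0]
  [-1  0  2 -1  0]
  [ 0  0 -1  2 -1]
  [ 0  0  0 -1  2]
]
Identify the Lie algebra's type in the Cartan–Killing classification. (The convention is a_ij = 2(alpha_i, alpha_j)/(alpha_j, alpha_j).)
The matrix has rank 5 with 2's on the diagonal. Reading the off-diagonal entries as Dynkin edges (a single edge where a_ij = a_ji = -1; a double or triple edge where a_ij * a_ji = 2 or 3), the diagram is a chain of 5 nodes with single edges (A_5). One simple-root ordering that puts it in standard form is (alpha_5, alpha_4, alpha_3, alpha_1, alpha_2). So the algebra is type A_5, i.e. sl(6).

type A_5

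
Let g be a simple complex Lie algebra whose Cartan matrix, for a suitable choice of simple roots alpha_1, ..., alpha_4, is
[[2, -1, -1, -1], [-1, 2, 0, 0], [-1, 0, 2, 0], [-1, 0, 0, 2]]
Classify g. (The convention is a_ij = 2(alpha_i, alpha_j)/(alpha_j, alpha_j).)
D_4 (so(8))

The matrix has rank 4 with 2's on the diagonal. Reading the off-diagonal entries as Dynkin edges (a single edge where a_ij = a_ji = -1; a double or triple edge where a_ij * a_ji = 2 or 3), the diagram is a chain of 2 nodes with a fork of two nodes at one end (D_4). One simple-root ordering that puts it in standard form is (alpha_3, alpha_1, alpha_4, alpha_2). So the algebra is type D_4, i.e. so(8).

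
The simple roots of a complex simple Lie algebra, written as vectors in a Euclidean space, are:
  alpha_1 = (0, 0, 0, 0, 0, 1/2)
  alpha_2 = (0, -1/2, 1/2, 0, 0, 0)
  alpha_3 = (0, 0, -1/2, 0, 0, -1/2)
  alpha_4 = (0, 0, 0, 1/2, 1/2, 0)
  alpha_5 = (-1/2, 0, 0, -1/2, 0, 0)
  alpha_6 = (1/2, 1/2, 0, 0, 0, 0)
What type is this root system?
Compute the Cartan integers a_ij = 2(alpha_i, alpha_j)/(alpha_j, alpha_j); the resulting 6x6 Cartan matrix is
[[2, 0, -1, 0, 0, 0], [0, 2, -1, 0, 0, -1], [-2, -1, 2, 0, 0, 0], [0, 0, 0, 2, -1, 0], [0, 0, 0, -1, 2, -1], [0, -1, 0, 0, -1, 2]].
The roots have two lengths (squared-length ratio 2:1); the short ones are alpha_{1}. The associated Dynkin diagram is a chain of 6 nodes with a double edge at one end; the terminal node there is the unique short simple root (B_6), so the type is B_6 (the algebra so(13)).

B_6 (so(13))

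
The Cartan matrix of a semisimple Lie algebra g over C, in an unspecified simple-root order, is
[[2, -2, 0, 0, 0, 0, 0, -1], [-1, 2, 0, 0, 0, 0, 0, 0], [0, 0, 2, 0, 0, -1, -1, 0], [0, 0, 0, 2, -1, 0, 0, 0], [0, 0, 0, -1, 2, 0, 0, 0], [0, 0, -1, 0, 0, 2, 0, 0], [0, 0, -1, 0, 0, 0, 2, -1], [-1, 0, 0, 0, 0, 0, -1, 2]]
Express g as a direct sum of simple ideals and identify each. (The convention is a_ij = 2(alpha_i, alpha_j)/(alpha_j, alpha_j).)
The diagram associated to this matrix has two connected components: the simple roots {alpha_4, alpha_5} form a chain of 2 nodes with single edges (A_2), and {alpha_1, alpha_2, alpha_3, alpha_6, alpha_7, alpha_8} form a chain of 6 nodes with a double edge at one end; the terminal node there is the unique short simple root (B_6). A semisimple Lie algebra decomposes uniquely as the direct sum of simple ideals, one per connected component of its Dynkin diagram, so g ≅ A_2 ⊕ B_6 (dimension 8 + 78 = 86).

A2 ⊕ B6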